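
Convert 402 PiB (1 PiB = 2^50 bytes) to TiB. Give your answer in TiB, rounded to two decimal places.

411,648.00 TiB

402 PiB = 402 × 2^50 bytes = 452,611,762,550,734,848 bytes
1 TiB = 1,099,511,627,776 bytes
452,611,762,550,734,848 / 1,099,511,627,776 = 411,648.00 TiB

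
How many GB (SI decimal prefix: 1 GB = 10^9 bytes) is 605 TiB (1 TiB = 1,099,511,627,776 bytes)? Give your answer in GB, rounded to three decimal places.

665,204.535 GB

605 TiB = 605 × 2^40 bytes = 665,204,534,804,480 bytes
1 GB = 1,000,000,000 bytes
665,204,534,804,480 / 1,000,000,000 = 665,204.535 GB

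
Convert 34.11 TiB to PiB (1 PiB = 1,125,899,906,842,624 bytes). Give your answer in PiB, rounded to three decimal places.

0.033 PiB

34.11 TiB = 34.11 × 2^40 bytes = 37,504,341,623,439.36 bytes
1 PiB = 1,125,899,906,842,624 bytes
37,504,341,623,439.36 / 1,125,899,906,842,624 = 0.033 PiB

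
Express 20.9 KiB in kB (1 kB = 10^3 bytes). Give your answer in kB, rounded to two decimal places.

20.9 KiB = 20.9 × 2^10 bytes = 21,401.6 bytes
1 kB = 10^3 bytes = 1,000 bytes
21,401.6 / 1,000 = 21.40 kB

21.40 kB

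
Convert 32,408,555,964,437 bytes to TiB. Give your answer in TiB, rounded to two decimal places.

32,408,555,964,437 bytes given.
1 TiB = 1,099,511,627,776 bytes
32,408,555,964,437 / 1,099,511,627,776 = 29.48 TiB

29.48 TiB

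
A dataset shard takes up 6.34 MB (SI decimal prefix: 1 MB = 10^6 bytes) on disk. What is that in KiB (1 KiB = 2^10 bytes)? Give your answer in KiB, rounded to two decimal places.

6,191.41 KiB

6.34 MB = 6.34 × 10^6 bytes = 6,340,000 bytes
1 KiB = 2^10 bytes = 1,024 bytes
6,340,000 / 1,024 = 6,191.41 KiB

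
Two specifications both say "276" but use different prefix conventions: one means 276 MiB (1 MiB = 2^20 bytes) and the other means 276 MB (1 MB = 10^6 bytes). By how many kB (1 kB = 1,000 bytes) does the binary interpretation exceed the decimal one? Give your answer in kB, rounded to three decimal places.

13,406.976 kB

276 MiB = 276 × 1,048,576 = 289,406,976 bytes
276 MB = 276 × 1,000,000 = 276,000,000 bytes
difference = 13,406,976 bytes
13,406,976 / 1,000 = 13,406.976 kB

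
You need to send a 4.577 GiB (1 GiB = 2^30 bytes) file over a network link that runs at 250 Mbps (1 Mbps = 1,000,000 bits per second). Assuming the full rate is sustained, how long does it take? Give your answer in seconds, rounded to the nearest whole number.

157 seconds

4.577 GiB = 4,914,516,328.448 bytes = 39,316,130,627.584 bits
250 Mbps = 250,000,000 bits/s
time = 39,316,130,627.584 / 250,000,000 = 157 s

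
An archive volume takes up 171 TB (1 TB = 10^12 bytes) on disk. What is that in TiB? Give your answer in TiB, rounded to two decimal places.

155.52 TiB

171 TB = 171 × 10^12 bytes = 171,000,000,000,000 bytes
1 TiB = 2^40 bytes = 1,099,511,627,776 bytes
171,000,000,000,000 / 1,099,511,627,776 = 155.52 TiB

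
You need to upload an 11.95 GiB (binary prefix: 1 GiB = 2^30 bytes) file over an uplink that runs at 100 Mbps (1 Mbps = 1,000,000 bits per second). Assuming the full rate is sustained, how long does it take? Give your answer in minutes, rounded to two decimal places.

11.95 GiB = 12,831,214,796.8 bytes = 102,649,718,374.4 bits
100 Mbps = 100,000,000 bits/s
time = 102,649,718,374.4 / 100,000,000 = 1,026.497 s
1,026.497 s / 60 = 17.11 minutes

17.11 minutes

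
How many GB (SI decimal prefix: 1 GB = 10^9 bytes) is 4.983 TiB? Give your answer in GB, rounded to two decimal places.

4.983 TiB = 4.983 × 2^40 bytes = 5,478,866,441,207.808 bytes
1 GB = 1,000,000,000 bytes
5,478,866,441,207.808 / 1,000,000,000 = 5,478.87 GB

5,478.87 GB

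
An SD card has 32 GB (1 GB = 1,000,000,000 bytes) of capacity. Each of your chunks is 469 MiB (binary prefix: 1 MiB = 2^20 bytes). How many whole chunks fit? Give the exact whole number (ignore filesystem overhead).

Capacity: 32 GB = 32,000,000,000 bytes
Per item: 469 MiB = 491,782,144 bytes
⌊32,000,000,000 / 491,782,144⌋ = 65

65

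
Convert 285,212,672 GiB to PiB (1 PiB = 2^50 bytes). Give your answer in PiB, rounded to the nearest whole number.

272 PiB

285,212,672 GiB × 1,073,741,824 bytes/GiB = 306,244,774,661,193,728 bytes
1 PiB = 2^50 bytes = 1,125,899,906,842,624 bytes
306,244,774,661,193,728 / 1,125,899,906,842,624 = 272 PiB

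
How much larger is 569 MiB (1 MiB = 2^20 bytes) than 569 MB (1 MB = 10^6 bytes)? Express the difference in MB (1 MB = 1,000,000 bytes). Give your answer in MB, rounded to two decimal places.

27.64 MB

569 MiB = 569 × 1,048,576 = 596,639,744 bytes
569 MB = 569 × 1,000,000 = 569,000,000 bytes
difference = 27,639,744 bytes
27,639,744 / 1,000,000 = 27.64 MB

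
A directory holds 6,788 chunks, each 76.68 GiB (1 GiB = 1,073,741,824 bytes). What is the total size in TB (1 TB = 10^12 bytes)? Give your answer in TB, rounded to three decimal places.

Total = 6,788 × 76.68 GiB = 520503.84 GiB
= 520503.84 × 1,073,741,824 bytes = 558,886,742,560,604.16 bytes
1 TB = 1,000,000,000,000 bytes
558,886,742,560,604.16 / 1,000,000,000,000 = 558.887 TB

558.887 TB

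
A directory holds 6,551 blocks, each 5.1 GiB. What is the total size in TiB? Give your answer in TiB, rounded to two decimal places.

Total = 6,551 × 5.1 GiB = 33410.1 GiB
= 33410.1 × 1,073,741,824 bytes = 35,873,821,714,022.4 bytes
1 TiB = 1,099,511,627,776 bytes
35,873,821,714,022.4 / 1,099,511,627,776 = 32.63 TiB

32.63 TiB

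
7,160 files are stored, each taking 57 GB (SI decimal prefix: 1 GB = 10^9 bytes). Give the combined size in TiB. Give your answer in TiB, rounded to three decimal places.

371.183 TiB

Total = 7,160 × 57 GB = 408,120 GB
= 408,120 × 1,000,000,000 bytes = 408,120,000,000,000 bytes
1 TiB = 1,099,511,627,776 bytes
408,120,000,000,000 / 1,099,511,627,776 = 371.183 TiB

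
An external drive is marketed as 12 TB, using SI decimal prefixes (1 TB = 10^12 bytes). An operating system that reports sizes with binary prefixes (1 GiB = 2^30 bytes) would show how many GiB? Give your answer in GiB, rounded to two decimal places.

11,175.87 GiB

12 TB = 12 × 10^12 bytes = 12,000,000,000,000 bytes
1 GiB = 2^30 bytes = 1,073,741,824 bytes
12,000,000,000,000 / 1,073,741,824 = 11,175.87 GiB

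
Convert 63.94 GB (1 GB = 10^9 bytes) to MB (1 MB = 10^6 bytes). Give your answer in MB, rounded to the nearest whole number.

63,940 MB

63.94 GB × 1,000,000,000 bytes/GB = 63,940,000,000 bytes
1 MB = 10^6 bytes = 1,000,000 bytes
63,940,000,000 / 1,000,000 = 63,940 MB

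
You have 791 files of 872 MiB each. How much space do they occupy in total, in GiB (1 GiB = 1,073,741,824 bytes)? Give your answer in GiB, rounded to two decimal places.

673.59 GiB

Total = 791 × 872 MiB = 689,752 MiB
= 689,752 × 1,048,576 bytes = 723,257,393,152 bytes
1 GiB = 1,073,741,824 bytes
723,257,393,152 / 1,073,741,824 = 673.59 GiB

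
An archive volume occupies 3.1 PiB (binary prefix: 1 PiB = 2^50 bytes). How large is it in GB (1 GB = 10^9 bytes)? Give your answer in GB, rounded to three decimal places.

3,490,289.711 GB

3.1 PiB × 1,125,899,906,842,624 bytes/PiB = 3,490,289,711,212,134.4 bytes
1 GB = 10^9 bytes = 1,000,000,000 bytes
3,490,289,711,212,134.4 / 1,000,000,000 = 3,490,289.711 GB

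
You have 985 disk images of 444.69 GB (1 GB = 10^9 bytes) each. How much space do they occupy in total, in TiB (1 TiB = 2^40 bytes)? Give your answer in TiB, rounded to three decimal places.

398.377 TiB

Total = 985 × 444.69 GB = 438019.65 GB
= 438019.65 × 1,000,000,000 bytes = 438,019,650,000,000 bytes
1 TiB = 1,099,511,627,776 bytes
438,019,650,000,000 / 1,099,511,627,776 = 398.377 TiB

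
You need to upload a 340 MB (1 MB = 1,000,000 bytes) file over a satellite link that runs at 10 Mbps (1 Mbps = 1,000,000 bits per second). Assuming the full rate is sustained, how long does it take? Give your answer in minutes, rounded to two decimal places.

340 MB = 340,000,000 bytes = 2,720,000,000 bits
10 Mbps = 10,000,000 bits/s
time = 2,720,000,000 / 10,000,000 = 272.000 s
272.000 s / 60 = 4.53 minutes

4.53 minutes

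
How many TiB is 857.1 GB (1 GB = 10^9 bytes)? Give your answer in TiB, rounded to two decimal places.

0.78 TiB

857.1 GB = 857.1 × 10^9 bytes = 857,100,000,000 bytes
1 TiB = 1,099,511,627,776 bytes
857,100,000,000 / 1,099,511,627,776 = 0.78 TiB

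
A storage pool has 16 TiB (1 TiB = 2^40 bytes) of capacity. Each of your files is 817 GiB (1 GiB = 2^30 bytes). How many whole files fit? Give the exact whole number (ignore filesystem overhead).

20

Capacity: 16 TiB = 17,592,186,044,416 bytes
Per item: 817 GiB = 877,247,070,208 bytes
⌊17,592,186,044,416 / 877,247,070,208⌋ = 20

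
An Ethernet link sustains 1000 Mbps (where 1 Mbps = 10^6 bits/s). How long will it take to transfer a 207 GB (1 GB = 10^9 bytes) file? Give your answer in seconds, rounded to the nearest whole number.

1,656 seconds

207 GB = 207,000,000,000 bytes = 1,656,000,000,000 bits
1000 Mbps = 1,000,000,000 bits/s
time = 1,656,000,000,000 / 1,000,000,000 = 1,656 s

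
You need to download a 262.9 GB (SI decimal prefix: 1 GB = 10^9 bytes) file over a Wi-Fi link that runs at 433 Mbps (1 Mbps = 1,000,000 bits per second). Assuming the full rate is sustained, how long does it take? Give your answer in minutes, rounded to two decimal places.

262.9 GB = 262,900,000,000 bytes = 2,103,200,000,000 bits
433 Mbps = 433,000,000 bits/s
time = 2,103,200,000,000 / 433,000,000 = 4,857.275 s
4,857.275 s / 60 = 80.95 minutes

80.95 minutes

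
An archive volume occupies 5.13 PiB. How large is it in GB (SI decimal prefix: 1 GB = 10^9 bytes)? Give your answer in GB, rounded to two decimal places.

5.13 PiB × 1,125,899,906,842,624 bytes/PiB = 5,775,866,522,102,661.12 bytes
1 GB = 10^9 bytes = 1,000,000,000 bytes
5,775,866,522,102,661.12 / 1,000,000,000 = 5,775,866.52 GB

5,775,866.52 GB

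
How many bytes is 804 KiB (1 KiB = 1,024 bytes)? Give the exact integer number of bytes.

823,296 bytes

804 × 1,024 = 823,296 bytes  (1 KiB = 2^10 bytes)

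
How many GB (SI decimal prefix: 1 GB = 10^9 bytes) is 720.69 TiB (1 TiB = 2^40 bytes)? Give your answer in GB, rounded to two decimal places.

720.69 TiB × 1,099,511,627,776 bytes/TiB = 792,407,035,021,885.44 bytes
1 GB = 10^9 bytes = 1,000,000,000 bytes
792,407,035,021,885.44 / 1,000,000,000 = 792,407.04 GB

792,407.04 GB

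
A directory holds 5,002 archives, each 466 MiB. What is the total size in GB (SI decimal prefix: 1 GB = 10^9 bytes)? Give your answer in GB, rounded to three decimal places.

Total = 5,002 × 466 MiB = 2,330,932 MiB
= 2,330,932 × 1,048,576 bytes = 2,444,159,352,832 bytes
1 GB = 1,000,000,000 bytes
2,444,159,352,832 / 1,000,000,000 = 2,444.159 GB

2,444.159 GB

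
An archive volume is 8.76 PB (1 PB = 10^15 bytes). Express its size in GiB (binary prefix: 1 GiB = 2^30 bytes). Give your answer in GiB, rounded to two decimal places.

8.76 PB × 1,000,000,000,000,000 bytes/PB = 8,760,000,000,000,000 bytes
1 GiB = 2^30 bytes = 1,073,741,824 bytes
8,760,000,000,000,000 / 1,073,741,824 = 8,158,385.75 GiB

8,158,385.75 GiB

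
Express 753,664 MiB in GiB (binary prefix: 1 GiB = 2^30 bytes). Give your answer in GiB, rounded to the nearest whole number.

753,664 MiB = 753,664 × 2^20 bytes = 790,273,982,464 bytes
1 GiB = 1,073,741,824 bytes
790,273,982,464 / 1,073,741,824 = 736 GiB

736 GiB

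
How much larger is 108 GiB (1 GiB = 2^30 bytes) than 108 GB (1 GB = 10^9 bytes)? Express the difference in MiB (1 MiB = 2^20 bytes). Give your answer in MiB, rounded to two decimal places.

108 GiB = 108 × 1,073,741,824 = 115,964,116,992 bytes
108 GB = 108 × 1,000,000,000 = 108,000,000,000 bytes
difference = 7,964,116,992 bytes
7,964,116,992 / 1,048,576 = 7,595.17 MiB

7,595.17 MiB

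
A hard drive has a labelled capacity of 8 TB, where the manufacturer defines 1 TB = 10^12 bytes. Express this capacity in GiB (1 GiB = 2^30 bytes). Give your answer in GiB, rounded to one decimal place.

8 TB = 8 × 10^12 bytes = 8,000,000,000,000 bytes
1 GiB = 1,073,741,824 bytes
8,000,000,000,000 / 1,073,741,824 = 7,450.6 GiB

7,450.6 GiB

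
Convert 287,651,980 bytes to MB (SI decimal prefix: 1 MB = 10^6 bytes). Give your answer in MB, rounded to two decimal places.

287.65 MB

287,651,980 bytes given.
1 MB = 1,000,000 bytes
287,651,980 / 1,000,000 = 287.65 MB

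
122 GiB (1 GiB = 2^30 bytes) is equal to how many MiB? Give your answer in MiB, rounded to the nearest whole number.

122 GiB × 1,073,741,824 bytes/GiB = 130,996,502,528 bytes
1 MiB = 1,048,576 bytes
130,996,502,528 / 1,048,576 = 124,928 MiB

124,928 MiB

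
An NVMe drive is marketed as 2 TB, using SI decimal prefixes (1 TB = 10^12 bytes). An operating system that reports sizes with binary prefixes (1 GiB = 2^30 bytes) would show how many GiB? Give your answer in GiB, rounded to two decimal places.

2 TB = 2 × 10^12 bytes = 2,000,000,000,000 bytes
1 GiB = 1,073,741,824 bytes
2,000,000,000,000 / 1,073,741,824 = 1,862.65 GiB

1,862.65 GiB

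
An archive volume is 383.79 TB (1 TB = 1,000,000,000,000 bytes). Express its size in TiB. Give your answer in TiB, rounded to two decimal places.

349.05 TiB

383.79 TB = 383.79 × 10^12 bytes = 383,790,000,000,000 bytes
1 TiB = 2^40 bytes = 1,099,511,627,776 bytes
383,790,000,000,000 / 1,099,511,627,776 = 349.05 TiB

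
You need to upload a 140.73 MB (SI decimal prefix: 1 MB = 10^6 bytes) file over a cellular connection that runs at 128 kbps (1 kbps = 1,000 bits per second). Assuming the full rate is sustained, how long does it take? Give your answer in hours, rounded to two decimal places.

140.73 MB = 140,730,000 bytes = 1,125,840,000 bits
128 kbps = 128,000 bits/s
time = 1,125,840,000 / 128,000 = 8,795.6250 s
8,795.6250 s / 3600 = 2.44 hours

2.44 hours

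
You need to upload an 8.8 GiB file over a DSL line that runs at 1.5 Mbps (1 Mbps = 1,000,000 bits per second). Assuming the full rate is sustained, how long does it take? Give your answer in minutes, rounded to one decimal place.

8.8 GiB = 9,448,928,051.2 bytes = 75,591,424,409.6 bits
1.5 Mbps = 1,500,000 bits/s
time = 75,591,424,409.6 / 1,500,000 = 50,394.28 s
50,394.28 s / 60 = 839.9 minutes

839.9 minutes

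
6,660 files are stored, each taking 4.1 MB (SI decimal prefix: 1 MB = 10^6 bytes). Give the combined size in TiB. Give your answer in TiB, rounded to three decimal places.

Total = 6,660 × 4.1 MB = 27,306 MB
= 27,306 × 1,000,000 bytes = 27,306,000,000 bytes
1 TiB = 1,099,511,627,776 bytes
27,306,000,000 / 1,099,511,627,776 = 0.025 TiB

0.025 TiB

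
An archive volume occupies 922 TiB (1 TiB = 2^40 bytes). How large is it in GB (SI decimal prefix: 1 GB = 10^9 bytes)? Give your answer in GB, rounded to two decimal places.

922 TiB = 922 × 2^40 bytes = 1,013,749,720,809,472 bytes
1 GB = 1,000,000,000 bytes
1,013,749,720,809,472 / 1,000,000,000 = 1,013,749.72 GB

1,013,749.72 GB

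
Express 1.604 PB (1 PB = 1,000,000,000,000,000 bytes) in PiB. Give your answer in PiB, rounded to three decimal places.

1.604 PB = 1.604 × 10^15 bytes = 1,604,000,000,000,000 bytes
1 PiB = 2^50 bytes = 1,125,899,906,842,624 bytes
1,604,000,000,000,000 / 1,125,899,906,842,624 = 1.425 PiB

1.425 PiB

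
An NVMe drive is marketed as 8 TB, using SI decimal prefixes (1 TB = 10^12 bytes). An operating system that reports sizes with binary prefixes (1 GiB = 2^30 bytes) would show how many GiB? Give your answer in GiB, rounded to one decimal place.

8 TB × 1,000,000,000,000 bytes/TB = 8,000,000,000,000 bytes
1 GiB = 2^30 bytes = 1,073,741,824 bytes
8,000,000,000,000 / 1,073,741,824 = 7,450.6 GiB

7,450.6 GiB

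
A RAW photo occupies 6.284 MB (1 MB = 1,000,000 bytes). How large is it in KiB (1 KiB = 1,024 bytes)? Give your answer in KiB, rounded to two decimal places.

6.284 MB = 6.284 × 10^6 bytes = 6,284,000 bytes
1 KiB = 2^10 bytes = 1,024 bytes
6,284,000 / 1,024 = 6,136.72 KiB

6,136.72 KiB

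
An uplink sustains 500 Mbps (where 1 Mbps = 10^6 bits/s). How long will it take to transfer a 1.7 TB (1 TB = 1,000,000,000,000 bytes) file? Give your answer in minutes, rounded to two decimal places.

453.33 minutes

1.7 TB = 1,700,000,000,000 bytes = 13,600,000,000,000 bits
500 Mbps = 500,000,000 bits/s
time = 13,600,000,000,000 / 500,000,000 = 27,200.000 s
27,200.000 s / 60 = 453.33 minutes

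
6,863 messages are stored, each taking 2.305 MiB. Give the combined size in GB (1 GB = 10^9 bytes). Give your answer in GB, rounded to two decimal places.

16.59 GB

Total = 6,863 × 2.305 MiB = 15819.215 MiB
= 15819.215 × 1,048,576 bytes = 16,587,649,187.84 bytes
1 GB = 1,000,000,000 bytes
16,587,649,187.84 / 1,000,000,000 = 16.59 GB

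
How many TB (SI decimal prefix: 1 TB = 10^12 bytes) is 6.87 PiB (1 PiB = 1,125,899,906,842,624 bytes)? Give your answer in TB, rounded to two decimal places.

6.87 PiB = 6.87 × 2^50 bytes = 7,734,932,360,008,826.88 bytes
1 TB = 1,000,000,000,000 bytes
7,734,932,360,008,826.88 / 1,000,000,000,000 = 7,734.93 TB

7,734.93 TB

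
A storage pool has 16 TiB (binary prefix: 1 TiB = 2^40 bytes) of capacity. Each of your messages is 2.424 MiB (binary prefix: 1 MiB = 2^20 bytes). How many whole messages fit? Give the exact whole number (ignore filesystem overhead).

Capacity: 16 TiB = 17,592,186,044,416 bytes
Per item: 2.424 MiB = 2,541,748.224 bytes
⌊17,592,186,044,416 / 2,541,748.224⌋ = 6,921,293

6,921,293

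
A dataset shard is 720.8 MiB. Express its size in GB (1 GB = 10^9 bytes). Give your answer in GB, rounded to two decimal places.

0.76 GB

720.8 MiB × 1,048,576 bytes/MiB = 755,813,580.8 bytes
1 GB = 1,000,000,000 bytes
755,813,580.8 / 1,000,000,000 = 0.76 GB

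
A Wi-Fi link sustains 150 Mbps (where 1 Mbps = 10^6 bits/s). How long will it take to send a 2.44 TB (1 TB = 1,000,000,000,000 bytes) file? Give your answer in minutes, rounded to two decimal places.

2.44 TB = 2,440,000,000,000 bytes = 19,520,000,000,000 bits
150 Mbps = 150,000,000 bits/s
time = 19,520,000,000,000 / 150,000,000 = 130,133.333 s
130,133.333 s / 60 = 2,168.89 minutes

2,168.89 minutes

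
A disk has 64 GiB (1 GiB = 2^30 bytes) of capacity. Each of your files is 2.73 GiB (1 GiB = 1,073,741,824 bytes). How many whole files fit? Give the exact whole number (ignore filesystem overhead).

Capacity: 64 GiB = 68,719,476,736 bytes
Per item: 2.73 GiB = 2,931,315,179.52 bytes
⌊68,719,476,736 / 2,931,315,179.52⌋ = 23

23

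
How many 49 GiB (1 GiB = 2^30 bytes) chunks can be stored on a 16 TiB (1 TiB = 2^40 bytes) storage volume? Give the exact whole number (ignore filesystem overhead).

334

Capacity: 16 TiB = 17,592,186,044,416 bytes
Per item: 49 GiB = 52,613,349,376 bytes
⌊17,592,186,044,416 / 52,613,349,376⌋ = 334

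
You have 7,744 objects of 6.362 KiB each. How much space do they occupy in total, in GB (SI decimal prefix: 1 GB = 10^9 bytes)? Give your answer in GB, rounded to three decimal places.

Total = 7,744 × 6.362 KiB = 49267.328 KiB
= 49267.328 × 1,024 bytes = 50,449,743.872 bytes
1 GB = 1,000,000,000 bytes
50,449,743.872 / 1,000,000,000 = 0.050 GB

0.050 GB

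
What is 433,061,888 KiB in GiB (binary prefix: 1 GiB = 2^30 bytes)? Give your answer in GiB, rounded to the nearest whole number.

433,061,888 KiB × 1,024 bytes/KiB = 443,455,373,312 bytes
1 GiB = 1,073,741,824 bytes
443,455,373,312 / 1,073,741,824 = 413 GiB

413 GiB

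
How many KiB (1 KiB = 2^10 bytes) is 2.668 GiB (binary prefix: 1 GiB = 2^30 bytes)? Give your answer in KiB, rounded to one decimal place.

2,797,600.8 KiB

2.668 GiB × 1,073,741,824 bytes/GiB = 2,864,743,186.432 bytes
1 KiB = 2^10 bytes = 1,024 bytes
2,864,743,186.432 / 1,024 = 2,797,600.8 KiB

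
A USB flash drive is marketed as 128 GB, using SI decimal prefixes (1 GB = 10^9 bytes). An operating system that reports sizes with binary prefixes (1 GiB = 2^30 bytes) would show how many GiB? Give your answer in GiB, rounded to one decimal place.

128 GB × 1,000,000,000 bytes/GB = 128,000,000,000 bytes
1 GiB = 2^30 bytes = 1,073,741,824 bytes
128,000,000,000 / 1,073,741,824 = 119.2 GiB

119.2 GiB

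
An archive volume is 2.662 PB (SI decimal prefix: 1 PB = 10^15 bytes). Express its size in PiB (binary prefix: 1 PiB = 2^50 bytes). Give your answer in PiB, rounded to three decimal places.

2.364 PiB

2.662 PB = 2.662 × 10^15 bytes = 2,662,000,000,000,000 bytes
1 PiB = 2^50 bytes = 1,125,899,906,842,624 bytes
2,662,000,000,000,000 / 1,125,899,906,842,624 = 2.364 PiB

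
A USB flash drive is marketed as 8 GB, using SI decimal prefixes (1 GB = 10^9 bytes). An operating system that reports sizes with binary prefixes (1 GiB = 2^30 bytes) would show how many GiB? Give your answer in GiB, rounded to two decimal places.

8 GB = 8 × 10^9 bytes = 8,000,000,000 bytes
1 GiB = 2^30 bytes = 1,073,741,824 bytes
8,000,000,000 / 1,073,741,824 = 7.45 GiB

7.45 GiB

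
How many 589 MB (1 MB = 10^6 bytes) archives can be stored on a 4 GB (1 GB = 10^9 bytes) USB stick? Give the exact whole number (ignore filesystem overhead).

6

Capacity: 4 GB = 4,000,000,000 bytes
Per item: 589 MB = 589,000,000 bytes
⌊4,000,000,000 / 589,000,000⌋ = 6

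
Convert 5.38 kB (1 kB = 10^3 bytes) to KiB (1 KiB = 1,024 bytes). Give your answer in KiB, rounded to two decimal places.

5.25 KiB

5.38 kB × 1,000 bytes/kB = 5,380 bytes
1 KiB = 2^10 bytes = 1,024 bytes
5,380 / 1,024 = 5.25 KiB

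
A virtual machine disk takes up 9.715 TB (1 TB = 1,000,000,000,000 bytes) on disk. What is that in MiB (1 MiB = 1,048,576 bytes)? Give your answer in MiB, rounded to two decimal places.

9,264,945.98 MiB

9.715 TB × 1,000,000,000,000 bytes/TB = 9,715,000,000,000 bytes
1 MiB = 2^20 bytes = 1,048,576 bytes
9,715,000,000,000 / 1,048,576 = 9,264,945.98 MiB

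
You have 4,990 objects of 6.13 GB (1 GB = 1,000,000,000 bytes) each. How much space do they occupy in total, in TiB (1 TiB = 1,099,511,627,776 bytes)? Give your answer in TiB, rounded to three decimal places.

27.820 TiB

Total = 4,990 × 6.13 GB = 30588.7 GB
= 30588.7 × 1,000,000,000 bytes = 30,588,700,000,000 bytes
1 TiB = 1,099,511,627,776 bytes
30,588,700,000,000 / 1,099,511,627,776 = 27.820 TiB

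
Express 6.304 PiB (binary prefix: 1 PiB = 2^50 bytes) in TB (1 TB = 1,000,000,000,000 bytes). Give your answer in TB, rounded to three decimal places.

7,097.673 TB

6.304 PiB = 6.304 × 2^50 bytes = 7,097,673,012,735,901.696 bytes
1 TB = 1,000,000,000,000 bytes
7,097,673,012,735,901.696 / 1,000,000,000,000 = 7,097.673 TB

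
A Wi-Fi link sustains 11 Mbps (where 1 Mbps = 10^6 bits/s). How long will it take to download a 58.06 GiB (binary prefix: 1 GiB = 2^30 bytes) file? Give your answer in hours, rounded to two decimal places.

58.06 GiB = 62,341,450,301.44 bytes = 498,731,602,411.52 bits
11 Mbps = 11,000,000 bits/s
time = 498,731,602,411.52 / 11,000,000 = 45,339.2366 s
45,339.2366 s / 3600 = 12.59 hours

12.59 hours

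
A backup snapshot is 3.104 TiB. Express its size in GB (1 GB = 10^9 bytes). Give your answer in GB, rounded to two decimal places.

3.104 TiB = 3.104 × 2^40 bytes = 3,412,884,092,616.704 bytes
1 GB = 10^9 bytes = 1,000,000,000 bytes
3,412,884,092,616.704 / 1,000,000,000 = 3,412.88 GB

3,412.88 GB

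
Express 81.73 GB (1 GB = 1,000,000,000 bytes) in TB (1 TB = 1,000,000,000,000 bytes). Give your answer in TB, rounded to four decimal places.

81.73 GB = 81.73 × 10^9 bytes = 81,730,000,000 bytes
1 TB = 10^12 bytes = 1,000,000,000,000 bytes
81,730,000,000 / 1,000,000,000,000 = 0.0817 TB

0.0817 TB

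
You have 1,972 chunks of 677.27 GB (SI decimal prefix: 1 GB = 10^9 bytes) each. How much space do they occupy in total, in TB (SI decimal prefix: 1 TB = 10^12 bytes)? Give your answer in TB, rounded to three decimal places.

Total = 1,972 × 677.27 GB = 1335576.44 GB
= 1335576.44 × 1,000,000,000 bytes = 1,335,576,440,000,000 bytes
1 TB = 1,000,000,000,000 bytes
1,335,576,440,000,000 / 1,000,000,000,000 = 1,335.576 TB

1,335.576 TB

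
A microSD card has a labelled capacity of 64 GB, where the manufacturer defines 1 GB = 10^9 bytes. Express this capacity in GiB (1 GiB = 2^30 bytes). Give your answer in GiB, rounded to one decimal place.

59.6 GiB

64 GB × 1,000,000,000 bytes/GB = 64,000,000,000 bytes
1 GiB = 2^30 bytes = 1,073,741,824 bytes
64,000,000,000 / 1,073,741,824 = 59.6 GiB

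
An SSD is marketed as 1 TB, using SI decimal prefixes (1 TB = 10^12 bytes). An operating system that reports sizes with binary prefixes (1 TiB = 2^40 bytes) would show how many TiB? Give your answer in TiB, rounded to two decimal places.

0.91 TiB

1 TB = 1 × 10^12 bytes = 1,000,000,000,000 bytes
1 TiB = 1,099,511,627,776 bytes
1,000,000,000,000 / 1,099,511,627,776 = 0.91 TiB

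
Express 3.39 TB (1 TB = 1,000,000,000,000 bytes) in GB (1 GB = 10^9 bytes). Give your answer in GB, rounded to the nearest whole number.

3.39 TB = 3.39 × 10^12 bytes = 3,390,000,000,000 bytes
1 GB = 10^9 bytes = 1,000,000,000 bytes
3,390,000,000,000 / 1,000,000,000 = 3,390 GB

3,390 GB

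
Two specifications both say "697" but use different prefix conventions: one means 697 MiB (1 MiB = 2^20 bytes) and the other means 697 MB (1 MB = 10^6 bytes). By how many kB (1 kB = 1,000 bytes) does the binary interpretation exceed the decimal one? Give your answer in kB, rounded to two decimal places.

33,857.47 kB

697 MiB = 697 × 1,048,576 = 730,857,472 bytes
697 MB = 697 × 1,000,000 = 697,000,000 bytes
difference = 33,857,472 bytes
33,857,472 / 1,000 = 33,857.47 kB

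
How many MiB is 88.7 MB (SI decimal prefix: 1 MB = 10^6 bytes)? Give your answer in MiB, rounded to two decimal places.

84.59 MiB

88.7 MB = 88.7 × 10^6 bytes = 88,700,000 bytes
1 MiB = 1,048,576 bytes
88,700,000 / 1,048,576 = 84.59 MiB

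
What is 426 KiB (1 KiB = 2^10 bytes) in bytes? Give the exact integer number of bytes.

426 × 1,024 = 436,224 bytes  (1 KiB = 2^10 bytes)

436,224 bytes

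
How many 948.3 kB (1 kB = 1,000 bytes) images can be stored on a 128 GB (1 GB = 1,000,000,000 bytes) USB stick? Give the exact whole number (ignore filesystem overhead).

Capacity: 128 GB = 128,000,000,000 bytes
Per item: 948.3 kB = 948,300 bytes
⌊128,000,000,000 / 948,300⌋ = 134,978

134,978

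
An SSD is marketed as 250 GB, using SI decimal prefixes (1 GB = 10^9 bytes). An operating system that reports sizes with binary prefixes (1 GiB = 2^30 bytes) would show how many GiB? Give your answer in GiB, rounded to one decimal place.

250 GB × 1,000,000,000 bytes/GB = 250,000,000,000 bytes
1 GiB = 1,073,741,824 bytes
250,000,000,000 / 1,073,741,824 = 232.8 GiB

232.8 GiB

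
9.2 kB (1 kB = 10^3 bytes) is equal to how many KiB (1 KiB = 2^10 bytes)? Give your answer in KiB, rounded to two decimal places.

8.98 KiB

9.2 kB × 1,000 bytes/kB = 9,200 bytes
1 KiB = 2^10 bytes = 1,024 bytes
9,200 / 1,024 = 8.98 KiB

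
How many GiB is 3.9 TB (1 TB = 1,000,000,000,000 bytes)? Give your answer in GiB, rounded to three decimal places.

3.9 TB = 3.9 × 10^12 bytes = 3,900,000,000,000 bytes
1 GiB = 1,073,741,824 bytes
3,900,000,000,000 / 1,073,741,824 = 3,632.158 GiB

3,632.158 GiB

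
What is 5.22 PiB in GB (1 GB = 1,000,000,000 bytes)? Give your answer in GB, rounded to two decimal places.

5.22 PiB × 1,125,899,906,842,624 bytes/PiB = 5,877,197,513,718,497.28 bytes
1 GB = 10^9 bytes = 1,000,000,000 bytes
5,877,197,513,718,497.28 / 1,000,000,000 = 5,877,197.51 GB

5,877,197.51 GB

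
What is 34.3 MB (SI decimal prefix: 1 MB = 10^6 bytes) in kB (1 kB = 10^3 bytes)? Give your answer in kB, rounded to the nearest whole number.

34.3 MB = 34.3 × 10^6 bytes = 34,300,000 bytes
1 kB = 1,000 bytes
34,300,000 / 1,000 = 34,300 kB

34,300 kB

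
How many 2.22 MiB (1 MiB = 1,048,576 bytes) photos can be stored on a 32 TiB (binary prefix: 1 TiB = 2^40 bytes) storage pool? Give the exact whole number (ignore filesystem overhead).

15,114,609

Capacity: 32 TiB = 35,184,372,088,832 bytes
Per item: 2.22 MiB = 2,327,838.72 bytes
⌊35,184,372,088,832 / 2,327,838.72⌋ = 15,114,609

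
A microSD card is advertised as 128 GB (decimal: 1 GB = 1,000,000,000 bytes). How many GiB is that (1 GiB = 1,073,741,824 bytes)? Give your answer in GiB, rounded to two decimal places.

119.21 GiB

128 GB × 1,000,000,000 bytes/GB = 128,000,000,000 bytes
1 GiB = 2^30 bytes = 1,073,741,824 bytes
128,000,000,000 / 1,073,741,824 = 119.21 GiB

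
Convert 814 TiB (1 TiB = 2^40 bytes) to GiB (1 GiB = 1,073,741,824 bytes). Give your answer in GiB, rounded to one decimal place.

814 TiB × 1,099,511,627,776 bytes/TiB = 895,002,465,009,664 bytes
1 GiB = 1,073,741,824 bytes
895,002,465,009,664 / 1,073,741,824 = 833,536.0 GiB

833,536.0 GiB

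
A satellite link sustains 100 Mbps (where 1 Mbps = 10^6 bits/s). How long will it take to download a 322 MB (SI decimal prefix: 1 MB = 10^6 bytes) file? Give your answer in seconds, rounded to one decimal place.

25.8 seconds

322 MB = 322,000,000 bytes = 2,576,000,000 bits
100 Mbps = 100,000,000 bits/s
time = 2,576,000,000 / 100,000,000 = 25.8 s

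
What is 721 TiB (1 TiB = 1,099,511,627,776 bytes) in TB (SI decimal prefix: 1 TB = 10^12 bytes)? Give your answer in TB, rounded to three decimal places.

792.748 TB

721 TiB = 721 × 2^40 bytes = 792,747,883,626,496 bytes
1 TB = 1,000,000,000,000 bytes
792,747,883,626,496 / 1,000,000,000,000 = 792.748 TB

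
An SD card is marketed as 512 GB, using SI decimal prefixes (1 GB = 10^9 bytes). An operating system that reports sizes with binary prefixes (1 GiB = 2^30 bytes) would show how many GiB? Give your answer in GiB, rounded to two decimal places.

512 GB = 512 × 10^9 bytes = 512,000,000,000 bytes
1 GiB = 1,073,741,824 bytes
512,000,000,000 / 1,073,741,824 = 476.84 GiB

476.84 GiB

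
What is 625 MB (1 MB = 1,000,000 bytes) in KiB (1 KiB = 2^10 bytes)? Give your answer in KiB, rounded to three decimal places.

625 MB × 1,000,000 bytes/MB = 625,000,000 bytes
1 KiB = 1,024 bytes
625,000,000 / 1,024 = 610,351.563 KiB

610,351.563 KiB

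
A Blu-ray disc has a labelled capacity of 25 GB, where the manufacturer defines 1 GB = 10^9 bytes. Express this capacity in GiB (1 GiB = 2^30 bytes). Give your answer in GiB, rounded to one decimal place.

23.3 GiB

25 GB = 25 × 10^9 bytes = 25,000,000,000 bytes
1 GiB = 2^30 bytes = 1,073,741,824 bytes
25,000,000,000 / 1,073,741,824 = 23.3 GiB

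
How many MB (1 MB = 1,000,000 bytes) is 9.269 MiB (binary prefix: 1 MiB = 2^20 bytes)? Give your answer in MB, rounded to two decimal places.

9.269 MiB × 1,048,576 bytes/MiB = 9,719,250.944 bytes
1 MB = 1,000,000 bytes
9,719,250.944 / 1,000,000 = 9.72 MB

9.72 MB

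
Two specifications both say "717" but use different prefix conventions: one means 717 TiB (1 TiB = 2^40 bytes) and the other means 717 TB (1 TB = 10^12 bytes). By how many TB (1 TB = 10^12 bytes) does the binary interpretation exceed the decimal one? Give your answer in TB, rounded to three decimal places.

71.350 TB

717 TiB = 717 × 1,099,511,627,776 = 788,349,837,115,392 bytes
717 TB = 717 × 1,000,000,000,000 = 717,000,000,000,000 bytes
difference = 71,349,837,115,392 bytes
71,349,837,115,392 / 1,000,000,000,000 = 71.350 TB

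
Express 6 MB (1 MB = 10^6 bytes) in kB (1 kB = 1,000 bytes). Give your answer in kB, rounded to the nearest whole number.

6,000 kB

6 MB × 1,000,000 bytes/MB = 6,000,000 bytes
1 kB = 1,000 bytes
6,000,000 / 1,000 = 6,000 kB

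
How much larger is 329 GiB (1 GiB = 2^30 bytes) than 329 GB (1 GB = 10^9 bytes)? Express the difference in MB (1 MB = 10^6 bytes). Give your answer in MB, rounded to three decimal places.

329 GiB = 329 × 1,073,741,824 = 353,261,060,096 bytes
329 GB = 329 × 1,000,000,000 = 329,000,000,000 bytes
difference = 24,261,060,096 bytes
24,261,060,096 / 1,000,000 = 24,261.060 MB

24,261.060 MB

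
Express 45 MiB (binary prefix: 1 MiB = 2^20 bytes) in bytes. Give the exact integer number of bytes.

45 × 1,048,576 = 47,185,920 bytes

47,185,920 bytes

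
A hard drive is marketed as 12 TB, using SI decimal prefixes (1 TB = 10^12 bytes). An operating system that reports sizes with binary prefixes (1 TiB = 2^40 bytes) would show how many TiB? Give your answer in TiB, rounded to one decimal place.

10.9 TiB

12 TB × 1,000,000,000,000 bytes/TB = 12,000,000,000,000 bytes
1 TiB = 1,099,511,627,776 bytes
12,000,000,000,000 / 1,099,511,627,776 = 10.9 TiB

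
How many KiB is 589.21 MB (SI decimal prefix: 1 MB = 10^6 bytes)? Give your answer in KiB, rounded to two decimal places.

589.21 MB = 589.21 × 10^6 bytes = 589,210,000 bytes
1 KiB = 2^10 bytes = 1,024 bytes
589,210,000 / 1,024 = 575,400.39 KiB

575,400.39 KiB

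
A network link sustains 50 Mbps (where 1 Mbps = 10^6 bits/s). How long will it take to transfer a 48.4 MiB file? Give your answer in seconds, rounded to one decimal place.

8.1 seconds

48.4 MiB = 50,751,078.4 bytes = 406,008,627.2 bits
50 Mbps = 50,000,000 bits/s
time = 406,008,627.2 / 50,000,000 = 8.1 s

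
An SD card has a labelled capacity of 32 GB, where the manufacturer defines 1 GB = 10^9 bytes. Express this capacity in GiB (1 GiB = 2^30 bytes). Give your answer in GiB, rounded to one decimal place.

29.8 GiB

32 GB = 32 × 10^9 bytes = 32,000,000,000 bytes
1 GiB = 1,073,741,824 bytes
32,000,000,000 / 1,073,741,824 = 29.8 GiB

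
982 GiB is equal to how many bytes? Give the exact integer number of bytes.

982 × 1,073,741,824 = 1,054,414,471,168 bytes

1,054,414,471,168 bytes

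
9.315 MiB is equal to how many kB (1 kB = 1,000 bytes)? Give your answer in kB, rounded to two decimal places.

9,767.49 kB

9.315 MiB × 1,048,576 bytes/MiB = 9,767,485.44 bytes
1 kB = 10^3 bytes = 1,000 bytes
9,767,485.44 / 1,000 = 9,767.49 kB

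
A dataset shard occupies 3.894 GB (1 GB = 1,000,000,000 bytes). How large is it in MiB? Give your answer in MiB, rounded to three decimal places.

3.894 GB × 1,000,000,000 bytes/GB = 3,894,000,000 bytes
1 MiB = 2^20 bytes = 1,048,576 bytes
3,894,000,000 / 1,048,576 = 3,713.608 MiB

3,713.608 MiB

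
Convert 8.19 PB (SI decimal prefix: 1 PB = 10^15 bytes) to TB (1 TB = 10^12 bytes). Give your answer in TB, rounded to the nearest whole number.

8,190 TB

8.19 PB = 8.19 × 10^15 bytes = 8,190,000,000,000,000 bytes
1 TB = 10^12 bytes = 1,000,000,000,000 bytes
8,190,000,000,000,000 / 1,000,000,000,000 = 8,190 TB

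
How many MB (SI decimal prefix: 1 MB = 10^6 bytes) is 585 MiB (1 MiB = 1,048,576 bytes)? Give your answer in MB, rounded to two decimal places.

613.42 MB

585 MiB = 585 × 2^20 bytes = 613,416,960 bytes
1 MB = 1,000,000 bytes
613,416,960 / 1,000,000 = 613.42 MB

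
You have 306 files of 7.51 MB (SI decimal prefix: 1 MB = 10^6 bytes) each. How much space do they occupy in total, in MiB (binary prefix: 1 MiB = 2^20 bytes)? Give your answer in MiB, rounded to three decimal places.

2,191.601 MiB

Total = 306 × 7.51 MB = 2298.06 MB
= 2298.06 × 1,000,000 bytes = 2,298,060,000 bytes
1 MiB = 1,048,576 bytes
2,298,060,000 / 1,048,576 = 2,191.601 MiB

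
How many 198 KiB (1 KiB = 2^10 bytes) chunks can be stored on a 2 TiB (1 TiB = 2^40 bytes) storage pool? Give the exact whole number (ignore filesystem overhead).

Capacity: 2 TiB = 2,199,023,255,552 bytes
Per item: 198 KiB = 202,752 bytes
⌊2,199,023,255,552 / 202,752⌋ = 10,845,877

10,845,877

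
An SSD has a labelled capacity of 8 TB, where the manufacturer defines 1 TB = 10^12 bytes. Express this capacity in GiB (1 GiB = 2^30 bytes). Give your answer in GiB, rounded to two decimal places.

7,450.58 GiB

8 TB = 8 × 10^12 bytes = 8,000,000,000,000 bytes
1 GiB = 1,073,741,824 bytes
8,000,000,000,000 / 1,073,741,824 = 7,450.58 GiB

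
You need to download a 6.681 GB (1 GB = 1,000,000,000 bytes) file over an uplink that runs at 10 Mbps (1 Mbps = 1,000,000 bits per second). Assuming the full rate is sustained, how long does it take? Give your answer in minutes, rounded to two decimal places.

6.681 GB = 6,681,000,000 bytes = 53,448,000,000 bits
10 Mbps = 10,000,000 bits/s
time = 53,448,000,000 / 10,000,000 = 5,344.800 s
5,344.800 s / 60 = 89.08 minutes

89.08 minutes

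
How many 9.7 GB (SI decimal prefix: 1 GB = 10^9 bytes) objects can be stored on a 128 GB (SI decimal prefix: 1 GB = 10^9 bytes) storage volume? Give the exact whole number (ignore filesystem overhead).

Capacity: 128 GB = 128,000,000,000 bytes
Per item: 9.7 GB = 9,700,000,000 bytes
⌊128,000,000,000 / 9,700,000,000⌋ = 13

13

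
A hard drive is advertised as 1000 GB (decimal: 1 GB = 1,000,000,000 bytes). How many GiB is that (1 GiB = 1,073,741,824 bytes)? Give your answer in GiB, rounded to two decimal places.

1000 GB × 1,000,000,000 bytes/GB = 1,000,000,000,000 bytes
1 GiB = 2^30 bytes = 1,073,741,824 bytes
1,000,000,000,000 / 1,073,741,824 = 931.32 GiB

931.32 GiB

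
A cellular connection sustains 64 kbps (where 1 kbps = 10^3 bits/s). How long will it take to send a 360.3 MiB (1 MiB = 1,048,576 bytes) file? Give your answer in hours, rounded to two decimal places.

13.12 hours

360.3 MiB = 377,801,932.8 bytes = 3,022,415,462.4 bits
64 kbps = 64,000 bits/s
time = 3,022,415,462.4 / 64,000 = 47,225.2416 s
47,225.2416 s / 3600 = 13.12 hours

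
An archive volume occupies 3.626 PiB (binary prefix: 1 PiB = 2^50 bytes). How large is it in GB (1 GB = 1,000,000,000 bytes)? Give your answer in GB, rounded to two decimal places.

4,082,513.06 GB

3.626 PiB × 1,125,899,906,842,624 bytes/PiB = 4,082,513,062,211,354.624 bytes
1 GB = 1,000,000,000 bytes
4,082,513,062,211,354.624 / 1,000,000,000 = 4,082,513.06 GB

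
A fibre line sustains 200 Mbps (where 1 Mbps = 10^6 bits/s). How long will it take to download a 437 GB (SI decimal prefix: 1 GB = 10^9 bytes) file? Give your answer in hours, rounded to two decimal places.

4.86 hours

437 GB = 437,000,000,000 bytes = 3,496,000,000,000 bits
200 Mbps = 200,000,000 bits/s
time = 3,496,000,000,000 / 200,000,000 = 17,480.0000 s
17,480.0000 s / 3600 = 4.86 hours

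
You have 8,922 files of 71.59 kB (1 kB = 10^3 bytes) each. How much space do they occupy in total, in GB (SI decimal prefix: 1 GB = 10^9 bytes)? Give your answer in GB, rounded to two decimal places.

0.64 GB

Total = 8,922 × 71.59 kB = 638725.98 kB
= 638725.98 × 1,000 bytes = 638,725,980 bytes
1 GB = 1,000,000,000 bytes
638,725,980 / 1,000,000,000 = 0.64 GB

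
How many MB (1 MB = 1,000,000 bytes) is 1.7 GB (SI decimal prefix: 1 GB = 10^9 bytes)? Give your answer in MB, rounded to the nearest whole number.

1,700 MB

1.7 GB × 1,000,000,000 bytes/GB = 1,700,000,000 bytes
1 MB = 10^6 bytes = 1,000,000 bytes
1,700,000,000 / 1,000,000 = 1,700 MB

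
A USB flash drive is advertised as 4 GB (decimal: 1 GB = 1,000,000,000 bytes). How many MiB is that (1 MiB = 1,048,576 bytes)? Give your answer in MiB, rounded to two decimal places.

4 GB = 4 × 10^9 bytes = 4,000,000,000 bytes
1 MiB = 2^20 bytes = 1,048,576 bytes
4,000,000,000 / 1,048,576 = 3,814.70 MiB

3,814.70 MiB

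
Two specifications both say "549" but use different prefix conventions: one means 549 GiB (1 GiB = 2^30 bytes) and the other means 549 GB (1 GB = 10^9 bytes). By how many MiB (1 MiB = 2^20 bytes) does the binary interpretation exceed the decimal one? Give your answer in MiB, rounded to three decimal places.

38,608.800 MiB

549 GiB = 549 × 1,073,741,824 = 589,484,261,376 bytes
549 GB = 549 × 1,000,000,000 = 549,000,000,000 bytes
difference = 40,484,261,376 bytes
40,484,261,376 / 1,048,576 = 38,608.800 MiB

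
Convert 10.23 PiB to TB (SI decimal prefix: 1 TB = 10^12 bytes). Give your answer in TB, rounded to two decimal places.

10.23 PiB = 10.23 × 2^50 bytes = 11,517,956,047,000,043.52 bytes
1 TB = 1,000,000,000,000 bytes
11,517,956,047,000,043.52 / 1,000,000,000,000 = 11,517.96 TB

11,517.96 TB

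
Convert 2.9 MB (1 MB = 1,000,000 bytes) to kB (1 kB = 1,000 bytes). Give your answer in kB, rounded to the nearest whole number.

2,900 kB

2.9 MB = 2.9 × 10^6 bytes = 2,900,000 bytes
1 kB = 10^3 bytes = 1,000 bytes
2,900,000 / 1,000 = 2,900 kB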